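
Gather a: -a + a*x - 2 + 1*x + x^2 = a*(x - 1) + x^2 + x - 2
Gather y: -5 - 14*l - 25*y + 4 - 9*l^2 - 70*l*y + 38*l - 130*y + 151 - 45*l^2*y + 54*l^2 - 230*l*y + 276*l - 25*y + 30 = 45*l^2 + 300*l + y*(-45*l^2 - 300*l - 180) + 180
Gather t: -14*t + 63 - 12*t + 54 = 117 - 26*t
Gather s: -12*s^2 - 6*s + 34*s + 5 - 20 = -12*s^2 + 28*s - 15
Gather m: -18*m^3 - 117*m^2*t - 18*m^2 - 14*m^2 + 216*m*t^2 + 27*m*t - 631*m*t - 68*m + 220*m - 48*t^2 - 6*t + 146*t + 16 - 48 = -18*m^3 + m^2*(-117*t - 32) + m*(216*t^2 - 604*t + 152) - 48*t^2 + 140*t - 32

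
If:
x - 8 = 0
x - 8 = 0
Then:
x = 8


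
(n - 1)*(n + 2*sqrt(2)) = n^2 - n + 2*sqrt(2)*n - 2*sqrt(2)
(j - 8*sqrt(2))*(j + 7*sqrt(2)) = j^2 - sqrt(2)*j - 112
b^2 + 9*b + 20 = (b + 4)*(b + 5)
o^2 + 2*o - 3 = (o - 1)*(o + 3)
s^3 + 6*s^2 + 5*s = s*(s + 1)*(s + 5)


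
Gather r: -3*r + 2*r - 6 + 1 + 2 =-r - 3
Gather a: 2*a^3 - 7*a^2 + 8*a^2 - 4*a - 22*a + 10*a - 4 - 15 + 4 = 2*a^3 + a^2 - 16*a - 15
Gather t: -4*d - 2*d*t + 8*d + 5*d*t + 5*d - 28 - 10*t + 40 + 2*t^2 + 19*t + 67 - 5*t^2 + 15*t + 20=9*d - 3*t^2 + t*(3*d + 24) + 99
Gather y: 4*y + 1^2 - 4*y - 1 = 0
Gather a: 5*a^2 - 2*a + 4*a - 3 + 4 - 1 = 5*a^2 + 2*a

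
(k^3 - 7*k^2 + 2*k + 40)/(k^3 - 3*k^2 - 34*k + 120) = (k + 2)/(k + 6)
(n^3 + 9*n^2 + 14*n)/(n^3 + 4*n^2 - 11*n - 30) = n*(n + 7)/(n^2 + 2*n - 15)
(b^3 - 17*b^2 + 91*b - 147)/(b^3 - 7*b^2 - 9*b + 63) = (b - 7)/(b + 3)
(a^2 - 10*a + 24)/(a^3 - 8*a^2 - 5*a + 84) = (a - 6)/(a^2 - 4*a - 21)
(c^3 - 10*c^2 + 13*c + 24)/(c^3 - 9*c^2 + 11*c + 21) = (c - 8)/(c - 7)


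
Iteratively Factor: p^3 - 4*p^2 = (p - 4)*(p^2) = p*(p - 4)*(p)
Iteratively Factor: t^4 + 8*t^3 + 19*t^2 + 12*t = (t + 4)*(t^3 + 4*t^2 + 3*t) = (t + 1)*(t + 4)*(t^2 + 3*t) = (t + 1)*(t + 3)*(t + 4)*(t)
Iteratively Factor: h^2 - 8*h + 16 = (h - 4)*(h - 4)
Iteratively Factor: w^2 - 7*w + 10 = (w - 5)*(w - 2)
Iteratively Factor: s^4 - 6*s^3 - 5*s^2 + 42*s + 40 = (s - 5)*(s^3 - s^2 - 10*s - 8) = (s - 5)*(s + 1)*(s^2 - 2*s - 8) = (s - 5)*(s - 4)*(s + 1)*(s + 2)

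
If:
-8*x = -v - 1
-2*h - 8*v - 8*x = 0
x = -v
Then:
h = 0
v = -1/9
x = 1/9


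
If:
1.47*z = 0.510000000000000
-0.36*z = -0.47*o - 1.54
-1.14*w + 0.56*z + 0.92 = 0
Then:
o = -3.01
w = 0.98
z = 0.35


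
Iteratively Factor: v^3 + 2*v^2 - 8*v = (v + 4)*(v^2 - 2*v) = (v - 2)*(v + 4)*(v)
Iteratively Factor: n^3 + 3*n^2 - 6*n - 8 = (n + 1)*(n^2 + 2*n - 8) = (n - 2)*(n + 1)*(n + 4)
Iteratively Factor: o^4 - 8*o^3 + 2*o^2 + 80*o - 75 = (o - 1)*(o^3 - 7*o^2 - 5*o + 75) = (o - 5)*(o - 1)*(o^2 - 2*o - 15) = (o - 5)*(o - 1)*(o + 3)*(o - 5)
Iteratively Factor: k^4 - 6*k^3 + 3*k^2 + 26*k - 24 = (k - 1)*(k^3 - 5*k^2 - 2*k + 24) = (k - 4)*(k - 1)*(k^2 - k - 6) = (k - 4)*(k - 3)*(k - 1)*(k + 2)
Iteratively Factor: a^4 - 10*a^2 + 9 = (a - 3)*(a^3 + 3*a^2 - a - 3) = (a - 3)*(a - 1)*(a^2 + 4*a + 3) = (a - 3)*(a - 1)*(a + 3)*(a + 1)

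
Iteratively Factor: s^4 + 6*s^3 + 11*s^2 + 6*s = (s + 2)*(s^3 + 4*s^2 + 3*s) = (s + 1)*(s + 2)*(s^2 + 3*s) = s*(s + 1)*(s + 2)*(s + 3)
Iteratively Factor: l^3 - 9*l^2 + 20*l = (l)*(l^2 - 9*l + 20) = l*(l - 4)*(l - 5)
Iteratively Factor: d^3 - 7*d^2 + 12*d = (d - 4)*(d^2 - 3*d) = d*(d - 4)*(d - 3)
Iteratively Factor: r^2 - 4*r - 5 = (r - 5)*(r + 1)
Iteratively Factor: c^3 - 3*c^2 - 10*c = (c)*(c^2 - 3*c - 10) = c*(c - 5)*(c + 2)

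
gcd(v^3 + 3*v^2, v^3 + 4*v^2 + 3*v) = v^2 + 3*v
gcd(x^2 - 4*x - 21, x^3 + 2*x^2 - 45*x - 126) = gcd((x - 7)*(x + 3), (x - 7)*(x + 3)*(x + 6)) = x^2 - 4*x - 21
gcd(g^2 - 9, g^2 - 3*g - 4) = 1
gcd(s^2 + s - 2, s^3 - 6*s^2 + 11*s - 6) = s - 1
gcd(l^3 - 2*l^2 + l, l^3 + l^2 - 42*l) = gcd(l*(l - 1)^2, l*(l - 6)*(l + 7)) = l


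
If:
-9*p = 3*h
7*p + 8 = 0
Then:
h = 24/7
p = -8/7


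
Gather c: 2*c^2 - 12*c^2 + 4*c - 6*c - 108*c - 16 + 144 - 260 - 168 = -10*c^2 - 110*c - 300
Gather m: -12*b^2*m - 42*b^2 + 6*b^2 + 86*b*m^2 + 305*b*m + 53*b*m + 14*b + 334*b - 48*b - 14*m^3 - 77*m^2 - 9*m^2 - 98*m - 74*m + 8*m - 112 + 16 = -36*b^2 + 300*b - 14*m^3 + m^2*(86*b - 86) + m*(-12*b^2 + 358*b - 164) - 96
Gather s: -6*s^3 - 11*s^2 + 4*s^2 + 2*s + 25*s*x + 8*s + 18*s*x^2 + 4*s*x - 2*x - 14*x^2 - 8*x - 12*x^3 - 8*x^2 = -6*s^3 - 7*s^2 + s*(18*x^2 + 29*x + 10) - 12*x^3 - 22*x^2 - 10*x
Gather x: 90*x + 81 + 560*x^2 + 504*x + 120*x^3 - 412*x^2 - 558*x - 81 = 120*x^3 + 148*x^2 + 36*x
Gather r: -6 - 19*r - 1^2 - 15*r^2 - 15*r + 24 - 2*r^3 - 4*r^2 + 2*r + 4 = -2*r^3 - 19*r^2 - 32*r + 21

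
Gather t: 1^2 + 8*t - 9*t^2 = -9*t^2 + 8*t + 1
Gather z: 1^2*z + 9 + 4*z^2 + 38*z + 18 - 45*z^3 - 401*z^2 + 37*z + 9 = -45*z^3 - 397*z^2 + 76*z + 36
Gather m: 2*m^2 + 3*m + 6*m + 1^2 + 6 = 2*m^2 + 9*m + 7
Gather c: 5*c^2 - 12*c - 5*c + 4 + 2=5*c^2 - 17*c + 6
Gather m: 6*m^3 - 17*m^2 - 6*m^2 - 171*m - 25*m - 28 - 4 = 6*m^3 - 23*m^2 - 196*m - 32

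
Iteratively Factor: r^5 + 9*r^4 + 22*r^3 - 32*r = (r)*(r^4 + 9*r^3 + 22*r^2 - 32) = r*(r + 2)*(r^3 + 7*r^2 + 8*r - 16) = r*(r + 2)*(r + 4)*(r^2 + 3*r - 4) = r*(r + 2)*(r + 4)^2*(r - 1)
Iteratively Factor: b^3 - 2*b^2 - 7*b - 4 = (b - 4)*(b^2 + 2*b + 1) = (b - 4)*(b + 1)*(b + 1)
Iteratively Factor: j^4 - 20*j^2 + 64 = (j - 4)*(j^3 + 4*j^2 - 4*j - 16) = (j - 4)*(j - 2)*(j^2 + 6*j + 8) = (j - 4)*(j - 2)*(j + 2)*(j + 4)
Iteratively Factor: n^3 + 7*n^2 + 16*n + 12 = (n + 2)*(n^2 + 5*n + 6) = (n + 2)^2*(n + 3)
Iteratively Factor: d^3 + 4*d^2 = (d + 4)*(d^2) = d*(d + 4)*(d)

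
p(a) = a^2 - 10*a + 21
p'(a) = 2*a - 10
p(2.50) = 2.25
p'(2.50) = -5.00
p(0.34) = 17.72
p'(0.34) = -9.32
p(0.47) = 16.52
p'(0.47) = -9.06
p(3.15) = -0.58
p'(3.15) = -3.70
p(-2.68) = 54.98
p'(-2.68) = -15.36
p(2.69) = 1.34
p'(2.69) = -4.62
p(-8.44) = 176.63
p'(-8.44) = -26.88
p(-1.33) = 36.07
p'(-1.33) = -12.66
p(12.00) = 45.00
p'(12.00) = 14.00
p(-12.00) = 285.00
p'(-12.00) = -34.00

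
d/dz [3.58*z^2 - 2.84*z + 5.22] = 7.16*z - 2.84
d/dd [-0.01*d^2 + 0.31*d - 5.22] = 0.31 - 0.02*d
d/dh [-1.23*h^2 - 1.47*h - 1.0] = -2.46*h - 1.47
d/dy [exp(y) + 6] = exp(y)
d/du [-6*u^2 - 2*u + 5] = -12*u - 2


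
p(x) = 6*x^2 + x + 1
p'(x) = 12*x + 1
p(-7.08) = 294.68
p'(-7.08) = -83.96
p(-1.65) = 15.68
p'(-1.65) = -18.80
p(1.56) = 17.16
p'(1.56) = 19.72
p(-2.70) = 42.04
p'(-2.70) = -31.40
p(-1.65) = 15.68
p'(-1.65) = -18.80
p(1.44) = 14.88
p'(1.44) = 18.28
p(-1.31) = 9.99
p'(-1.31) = -14.72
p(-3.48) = 70.18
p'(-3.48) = -40.76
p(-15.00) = 1336.00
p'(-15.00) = -179.00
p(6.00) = 223.00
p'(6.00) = 73.00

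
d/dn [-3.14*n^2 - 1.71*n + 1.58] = -6.28*n - 1.71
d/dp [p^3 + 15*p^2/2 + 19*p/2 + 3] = 3*p^2 + 15*p + 19/2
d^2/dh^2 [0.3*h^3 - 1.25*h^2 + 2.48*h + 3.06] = 1.8*h - 2.5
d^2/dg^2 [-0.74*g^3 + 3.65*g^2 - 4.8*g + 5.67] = 7.3 - 4.44*g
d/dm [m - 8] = 1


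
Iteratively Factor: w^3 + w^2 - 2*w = (w)*(w^2 + w - 2) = w*(w + 2)*(w - 1)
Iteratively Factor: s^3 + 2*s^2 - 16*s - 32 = (s + 4)*(s^2 - 2*s - 8) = (s - 4)*(s + 4)*(s + 2)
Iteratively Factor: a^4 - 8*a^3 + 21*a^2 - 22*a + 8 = (a - 1)*(a^3 - 7*a^2 + 14*a - 8) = (a - 1)^2*(a^2 - 6*a + 8) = (a - 2)*(a - 1)^2*(a - 4)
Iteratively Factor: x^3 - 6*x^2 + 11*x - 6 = (x - 2)*(x^2 - 4*x + 3) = (x - 3)*(x - 2)*(x - 1)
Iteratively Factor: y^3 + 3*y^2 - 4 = (y + 2)*(y^2 + y - 2) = (y + 2)^2*(y - 1)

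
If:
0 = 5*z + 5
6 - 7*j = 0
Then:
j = 6/7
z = -1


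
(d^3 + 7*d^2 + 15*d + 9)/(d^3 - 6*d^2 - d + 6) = (d^2 + 6*d + 9)/(d^2 - 7*d + 6)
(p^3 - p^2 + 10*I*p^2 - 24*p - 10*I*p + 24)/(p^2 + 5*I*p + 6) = (p^2 + p*(-1 + 4*I) - 4*I)/(p - I)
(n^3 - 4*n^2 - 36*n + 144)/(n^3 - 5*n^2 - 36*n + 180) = (n - 4)/(n - 5)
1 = 1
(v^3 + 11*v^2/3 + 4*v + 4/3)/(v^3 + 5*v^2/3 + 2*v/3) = (v + 2)/v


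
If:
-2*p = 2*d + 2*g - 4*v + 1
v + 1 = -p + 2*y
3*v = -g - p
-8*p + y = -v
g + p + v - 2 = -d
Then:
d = 11/3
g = -41/15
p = 7/30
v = 5/6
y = 31/30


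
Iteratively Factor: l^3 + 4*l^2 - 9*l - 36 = (l + 3)*(l^2 + l - 12) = (l - 3)*(l + 3)*(l + 4)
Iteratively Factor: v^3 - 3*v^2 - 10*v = (v + 2)*(v^2 - 5*v) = v*(v + 2)*(v - 5)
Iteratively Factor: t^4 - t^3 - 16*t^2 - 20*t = (t)*(t^3 - t^2 - 16*t - 20) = t*(t + 2)*(t^2 - 3*t - 10) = t*(t - 5)*(t + 2)*(t + 2)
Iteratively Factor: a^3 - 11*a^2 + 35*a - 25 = (a - 5)*(a^2 - 6*a + 5) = (a - 5)*(a - 1)*(a - 5)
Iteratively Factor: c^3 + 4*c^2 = (c + 4)*(c^2) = c*(c + 4)*(c)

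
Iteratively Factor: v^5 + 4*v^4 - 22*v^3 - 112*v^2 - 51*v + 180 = (v - 1)*(v^4 + 5*v^3 - 17*v^2 - 129*v - 180) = (v - 1)*(v + 3)*(v^3 + 2*v^2 - 23*v - 60) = (v - 1)*(v + 3)^2*(v^2 - v - 20) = (v - 5)*(v - 1)*(v + 3)^2*(v + 4)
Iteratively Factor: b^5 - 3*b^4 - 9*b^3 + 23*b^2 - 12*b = (b - 4)*(b^4 + b^3 - 5*b^2 + 3*b) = b*(b - 4)*(b^3 + b^2 - 5*b + 3) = b*(b - 4)*(b + 3)*(b^2 - 2*b + 1) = b*(b - 4)*(b - 1)*(b + 3)*(b - 1)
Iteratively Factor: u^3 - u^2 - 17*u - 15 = (u + 1)*(u^2 - 2*u - 15) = (u - 5)*(u + 1)*(u + 3)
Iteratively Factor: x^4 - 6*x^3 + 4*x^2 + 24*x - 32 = (x - 2)*(x^3 - 4*x^2 - 4*x + 16) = (x - 4)*(x - 2)*(x^2 - 4) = (x - 4)*(x - 2)^2*(x + 2)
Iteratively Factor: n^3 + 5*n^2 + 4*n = (n)*(n^2 + 5*n + 4) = n*(n + 1)*(n + 4)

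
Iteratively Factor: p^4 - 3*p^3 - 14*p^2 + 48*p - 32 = (p - 4)*(p^3 + p^2 - 10*p + 8) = (p - 4)*(p + 4)*(p^2 - 3*p + 2) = (p - 4)*(p - 2)*(p + 4)*(p - 1)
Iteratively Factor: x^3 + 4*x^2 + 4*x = (x + 2)*(x^2 + 2*x) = (x + 2)^2*(x)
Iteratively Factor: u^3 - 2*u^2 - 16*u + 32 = (u - 4)*(u^2 + 2*u - 8) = (u - 4)*(u - 2)*(u + 4)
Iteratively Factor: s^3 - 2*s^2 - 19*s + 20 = (s + 4)*(s^2 - 6*s + 5) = (s - 5)*(s + 4)*(s - 1)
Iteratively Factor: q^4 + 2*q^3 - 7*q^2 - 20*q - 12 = (q + 1)*(q^3 + q^2 - 8*q - 12) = (q - 3)*(q + 1)*(q^2 + 4*q + 4) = (q - 3)*(q + 1)*(q + 2)*(q + 2)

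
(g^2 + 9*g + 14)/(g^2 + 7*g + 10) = (g + 7)/(g + 5)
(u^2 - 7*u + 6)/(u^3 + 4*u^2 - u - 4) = (u - 6)/(u^2 + 5*u + 4)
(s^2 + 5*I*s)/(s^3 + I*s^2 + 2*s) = (s + 5*I)/(s^2 + I*s + 2)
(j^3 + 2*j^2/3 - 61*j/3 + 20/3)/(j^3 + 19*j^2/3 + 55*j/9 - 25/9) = 3*(j - 4)/(3*j + 5)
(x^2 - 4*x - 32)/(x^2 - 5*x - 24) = (x + 4)/(x + 3)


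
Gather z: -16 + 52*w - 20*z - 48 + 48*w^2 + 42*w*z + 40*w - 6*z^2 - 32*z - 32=48*w^2 + 92*w - 6*z^2 + z*(42*w - 52) - 96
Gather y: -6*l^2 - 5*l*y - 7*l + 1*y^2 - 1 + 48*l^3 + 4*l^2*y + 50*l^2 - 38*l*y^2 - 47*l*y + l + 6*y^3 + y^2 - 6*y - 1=48*l^3 + 44*l^2 - 6*l + 6*y^3 + y^2*(2 - 38*l) + y*(4*l^2 - 52*l - 6) - 2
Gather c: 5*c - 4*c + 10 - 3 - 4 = c + 3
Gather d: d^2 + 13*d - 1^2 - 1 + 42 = d^2 + 13*d + 40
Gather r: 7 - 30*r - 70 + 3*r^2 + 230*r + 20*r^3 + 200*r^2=20*r^3 + 203*r^2 + 200*r - 63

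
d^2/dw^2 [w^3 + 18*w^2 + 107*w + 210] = 6*w + 36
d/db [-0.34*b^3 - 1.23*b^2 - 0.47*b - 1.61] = -1.02*b^2 - 2.46*b - 0.47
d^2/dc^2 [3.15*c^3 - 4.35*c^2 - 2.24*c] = 18.9*c - 8.7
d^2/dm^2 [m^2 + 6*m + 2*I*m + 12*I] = 2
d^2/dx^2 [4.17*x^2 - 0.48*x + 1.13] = 8.34000000000000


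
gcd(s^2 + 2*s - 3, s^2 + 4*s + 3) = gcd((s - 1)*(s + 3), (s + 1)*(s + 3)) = s + 3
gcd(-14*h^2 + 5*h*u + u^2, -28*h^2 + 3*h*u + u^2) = 7*h + u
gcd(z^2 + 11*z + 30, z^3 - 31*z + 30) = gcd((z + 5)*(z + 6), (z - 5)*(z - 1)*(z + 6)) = z + 6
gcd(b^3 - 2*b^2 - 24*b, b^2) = b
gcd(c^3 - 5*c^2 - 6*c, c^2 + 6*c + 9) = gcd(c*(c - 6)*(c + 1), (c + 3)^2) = 1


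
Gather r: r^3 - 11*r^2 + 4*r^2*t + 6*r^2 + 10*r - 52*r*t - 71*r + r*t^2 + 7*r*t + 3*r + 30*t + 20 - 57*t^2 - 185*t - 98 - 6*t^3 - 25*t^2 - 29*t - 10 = r^3 + r^2*(4*t - 5) + r*(t^2 - 45*t - 58) - 6*t^3 - 82*t^2 - 184*t - 88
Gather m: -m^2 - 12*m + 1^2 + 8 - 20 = -m^2 - 12*m - 11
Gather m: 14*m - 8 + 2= 14*m - 6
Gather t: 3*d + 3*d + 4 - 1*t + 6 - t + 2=6*d - 2*t + 12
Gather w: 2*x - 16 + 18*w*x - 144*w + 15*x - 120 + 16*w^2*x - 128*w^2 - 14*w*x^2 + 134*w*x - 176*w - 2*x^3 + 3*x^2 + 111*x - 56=w^2*(16*x - 128) + w*(-14*x^2 + 152*x - 320) - 2*x^3 + 3*x^2 + 128*x - 192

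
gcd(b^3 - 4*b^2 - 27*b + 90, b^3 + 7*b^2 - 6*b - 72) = b - 3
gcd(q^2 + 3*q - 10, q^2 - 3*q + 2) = q - 2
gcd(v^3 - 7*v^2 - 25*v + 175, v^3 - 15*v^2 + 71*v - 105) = v^2 - 12*v + 35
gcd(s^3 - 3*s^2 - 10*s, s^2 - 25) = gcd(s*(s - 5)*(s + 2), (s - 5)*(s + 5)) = s - 5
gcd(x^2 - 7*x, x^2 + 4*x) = x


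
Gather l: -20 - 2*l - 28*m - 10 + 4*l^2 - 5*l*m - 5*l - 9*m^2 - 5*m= 4*l^2 + l*(-5*m - 7) - 9*m^2 - 33*m - 30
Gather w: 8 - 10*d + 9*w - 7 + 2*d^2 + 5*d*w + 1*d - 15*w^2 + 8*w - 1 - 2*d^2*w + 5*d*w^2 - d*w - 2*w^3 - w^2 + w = 2*d^2 - 9*d - 2*w^3 + w^2*(5*d - 16) + w*(-2*d^2 + 4*d + 18)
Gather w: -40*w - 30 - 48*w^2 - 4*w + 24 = -48*w^2 - 44*w - 6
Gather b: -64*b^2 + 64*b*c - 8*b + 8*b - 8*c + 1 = -64*b^2 + 64*b*c - 8*c + 1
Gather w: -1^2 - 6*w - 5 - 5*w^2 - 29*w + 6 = -5*w^2 - 35*w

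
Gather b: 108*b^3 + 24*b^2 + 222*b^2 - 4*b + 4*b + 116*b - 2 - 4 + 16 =108*b^3 + 246*b^2 + 116*b + 10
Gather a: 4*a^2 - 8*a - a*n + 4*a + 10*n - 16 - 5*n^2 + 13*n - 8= 4*a^2 + a*(-n - 4) - 5*n^2 + 23*n - 24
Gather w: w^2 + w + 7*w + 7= w^2 + 8*w + 7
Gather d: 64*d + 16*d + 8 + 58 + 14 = 80*d + 80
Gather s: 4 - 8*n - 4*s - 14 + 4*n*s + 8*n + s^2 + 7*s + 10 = s^2 + s*(4*n + 3)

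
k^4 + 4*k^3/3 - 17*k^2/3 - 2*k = k*(k - 2)*(k + 1/3)*(k + 3)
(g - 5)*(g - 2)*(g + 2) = g^3 - 5*g^2 - 4*g + 20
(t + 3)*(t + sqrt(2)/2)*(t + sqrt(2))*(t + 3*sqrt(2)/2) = t^4 + 3*t^3 + 3*sqrt(2)*t^3 + 11*t^2/2 + 9*sqrt(2)*t^2 + 3*sqrt(2)*t/2 + 33*t/2 + 9*sqrt(2)/2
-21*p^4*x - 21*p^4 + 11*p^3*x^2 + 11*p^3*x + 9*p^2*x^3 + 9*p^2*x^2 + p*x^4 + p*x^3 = (-p + x)*(3*p + x)*(7*p + x)*(p*x + p)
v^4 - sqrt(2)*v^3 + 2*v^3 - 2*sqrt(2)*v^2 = v^2*(v + 2)*(v - sqrt(2))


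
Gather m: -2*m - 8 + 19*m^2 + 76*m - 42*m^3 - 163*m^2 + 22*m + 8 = -42*m^3 - 144*m^2 + 96*m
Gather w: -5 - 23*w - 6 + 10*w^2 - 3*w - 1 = 10*w^2 - 26*w - 12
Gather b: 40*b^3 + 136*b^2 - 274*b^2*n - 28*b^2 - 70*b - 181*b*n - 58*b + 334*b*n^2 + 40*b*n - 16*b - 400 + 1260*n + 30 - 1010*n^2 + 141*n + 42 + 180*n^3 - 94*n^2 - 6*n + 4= 40*b^3 + b^2*(108 - 274*n) + b*(334*n^2 - 141*n - 144) + 180*n^3 - 1104*n^2 + 1395*n - 324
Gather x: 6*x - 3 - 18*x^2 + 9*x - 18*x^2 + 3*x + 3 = -36*x^2 + 18*x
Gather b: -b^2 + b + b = -b^2 + 2*b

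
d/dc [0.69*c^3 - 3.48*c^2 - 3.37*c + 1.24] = 2.07*c^2 - 6.96*c - 3.37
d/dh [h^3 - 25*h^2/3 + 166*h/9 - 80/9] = 3*h^2 - 50*h/3 + 166/9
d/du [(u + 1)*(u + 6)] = 2*u + 7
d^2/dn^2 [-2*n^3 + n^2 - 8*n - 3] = 2 - 12*n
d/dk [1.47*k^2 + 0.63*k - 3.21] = 2.94*k + 0.63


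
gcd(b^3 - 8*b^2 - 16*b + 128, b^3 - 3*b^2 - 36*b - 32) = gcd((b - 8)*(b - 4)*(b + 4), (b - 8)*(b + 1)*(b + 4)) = b^2 - 4*b - 32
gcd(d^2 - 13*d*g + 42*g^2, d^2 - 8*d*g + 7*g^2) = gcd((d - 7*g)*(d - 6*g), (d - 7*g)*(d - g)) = d - 7*g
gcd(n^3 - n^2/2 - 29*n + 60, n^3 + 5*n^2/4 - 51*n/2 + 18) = n^2 + 2*n - 24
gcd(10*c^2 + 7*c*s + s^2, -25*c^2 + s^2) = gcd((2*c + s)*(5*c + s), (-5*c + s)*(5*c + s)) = 5*c + s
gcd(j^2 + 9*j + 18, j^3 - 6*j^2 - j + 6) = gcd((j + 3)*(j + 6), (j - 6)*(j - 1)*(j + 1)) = 1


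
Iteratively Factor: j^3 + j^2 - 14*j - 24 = (j + 3)*(j^2 - 2*j - 8) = (j - 4)*(j + 3)*(j + 2)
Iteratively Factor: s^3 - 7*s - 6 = (s - 3)*(s^2 + 3*s + 2) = (s - 3)*(s + 1)*(s + 2)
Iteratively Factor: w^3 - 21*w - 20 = (w + 1)*(w^2 - w - 20) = (w - 5)*(w + 1)*(w + 4)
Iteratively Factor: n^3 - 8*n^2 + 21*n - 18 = (n - 3)*(n^2 - 5*n + 6) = (n - 3)^2*(n - 2)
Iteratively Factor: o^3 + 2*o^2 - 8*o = (o - 2)*(o^2 + 4*o) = (o - 2)*(o + 4)*(o)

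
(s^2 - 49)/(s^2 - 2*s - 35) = (s + 7)/(s + 5)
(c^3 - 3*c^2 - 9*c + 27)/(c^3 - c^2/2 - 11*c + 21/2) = 2*(c^2 - 9)/(2*c^2 + 5*c - 7)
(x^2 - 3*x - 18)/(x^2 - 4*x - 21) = (x - 6)/(x - 7)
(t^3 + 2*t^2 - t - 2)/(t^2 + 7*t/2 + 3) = 2*(t^2 - 1)/(2*t + 3)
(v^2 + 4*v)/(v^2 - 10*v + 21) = v*(v + 4)/(v^2 - 10*v + 21)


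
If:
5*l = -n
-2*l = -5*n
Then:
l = 0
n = 0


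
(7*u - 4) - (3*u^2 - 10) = -3*u^2 + 7*u + 6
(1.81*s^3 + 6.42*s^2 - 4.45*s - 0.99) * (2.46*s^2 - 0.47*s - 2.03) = 4.4526*s^5 + 14.9425*s^4 - 17.6387*s^3 - 13.3765*s^2 + 9.4988*s + 2.0097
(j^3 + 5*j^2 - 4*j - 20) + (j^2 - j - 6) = j^3 + 6*j^2 - 5*j - 26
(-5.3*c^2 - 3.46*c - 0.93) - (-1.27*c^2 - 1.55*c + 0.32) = -4.03*c^2 - 1.91*c - 1.25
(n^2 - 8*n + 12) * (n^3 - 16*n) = n^5 - 8*n^4 - 4*n^3 + 128*n^2 - 192*n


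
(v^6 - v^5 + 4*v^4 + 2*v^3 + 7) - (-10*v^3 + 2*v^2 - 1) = v^6 - v^5 + 4*v^4 + 12*v^3 - 2*v^2 + 8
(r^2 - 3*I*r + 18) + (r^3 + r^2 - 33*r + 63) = r^3 + 2*r^2 - 33*r - 3*I*r + 81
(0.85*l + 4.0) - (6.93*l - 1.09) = 5.09 - 6.08*l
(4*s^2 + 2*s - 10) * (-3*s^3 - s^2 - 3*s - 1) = -12*s^5 - 10*s^4 + 16*s^3 + 28*s + 10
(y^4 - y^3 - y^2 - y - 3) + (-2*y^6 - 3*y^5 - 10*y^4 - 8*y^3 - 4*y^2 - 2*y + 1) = -2*y^6 - 3*y^5 - 9*y^4 - 9*y^3 - 5*y^2 - 3*y - 2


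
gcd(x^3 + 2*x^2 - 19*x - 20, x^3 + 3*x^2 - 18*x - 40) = x^2 + x - 20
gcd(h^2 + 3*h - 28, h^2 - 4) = 1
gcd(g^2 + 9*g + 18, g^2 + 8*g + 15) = g + 3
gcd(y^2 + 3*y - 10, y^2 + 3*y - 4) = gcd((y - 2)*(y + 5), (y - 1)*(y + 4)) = 1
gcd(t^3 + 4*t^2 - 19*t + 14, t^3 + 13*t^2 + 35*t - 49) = t^2 + 6*t - 7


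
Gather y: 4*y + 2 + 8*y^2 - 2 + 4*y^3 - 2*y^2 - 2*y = 4*y^3 + 6*y^2 + 2*y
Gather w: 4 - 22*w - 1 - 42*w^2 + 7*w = -42*w^2 - 15*w + 3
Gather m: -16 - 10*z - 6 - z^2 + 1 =-z^2 - 10*z - 21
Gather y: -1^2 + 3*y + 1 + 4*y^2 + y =4*y^2 + 4*y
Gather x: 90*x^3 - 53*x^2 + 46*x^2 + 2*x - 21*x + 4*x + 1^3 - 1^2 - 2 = 90*x^3 - 7*x^2 - 15*x - 2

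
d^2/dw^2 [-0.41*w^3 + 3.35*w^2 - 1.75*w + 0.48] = 6.7 - 2.46*w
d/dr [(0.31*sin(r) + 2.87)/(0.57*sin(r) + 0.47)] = -1.4902*cos(r)/(0.57*sin(r) + 0.47)^2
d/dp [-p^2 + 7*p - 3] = 7 - 2*p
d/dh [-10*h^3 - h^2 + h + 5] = -30*h^2 - 2*h + 1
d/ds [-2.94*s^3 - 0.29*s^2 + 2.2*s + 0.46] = -8.82*s^2 - 0.58*s + 2.2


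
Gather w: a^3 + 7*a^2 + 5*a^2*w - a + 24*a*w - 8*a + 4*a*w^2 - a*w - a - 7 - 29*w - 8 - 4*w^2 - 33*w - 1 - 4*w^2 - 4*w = a^3 + 7*a^2 - 10*a + w^2*(4*a - 8) + w*(5*a^2 + 23*a - 66) - 16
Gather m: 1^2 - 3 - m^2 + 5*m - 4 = -m^2 + 5*m - 6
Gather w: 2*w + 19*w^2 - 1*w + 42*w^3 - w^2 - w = 42*w^3 + 18*w^2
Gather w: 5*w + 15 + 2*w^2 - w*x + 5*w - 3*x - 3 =2*w^2 + w*(10 - x) - 3*x + 12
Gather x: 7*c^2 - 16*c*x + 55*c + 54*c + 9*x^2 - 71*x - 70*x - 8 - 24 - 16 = 7*c^2 + 109*c + 9*x^2 + x*(-16*c - 141) - 48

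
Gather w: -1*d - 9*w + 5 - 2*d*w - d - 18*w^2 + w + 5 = -2*d - 18*w^2 + w*(-2*d - 8) + 10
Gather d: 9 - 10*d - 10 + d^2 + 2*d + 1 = d^2 - 8*d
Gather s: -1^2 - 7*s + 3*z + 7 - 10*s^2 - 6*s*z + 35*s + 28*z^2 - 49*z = -10*s^2 + s*(28 - 6*z) + 28*z^2 - 46*z + 6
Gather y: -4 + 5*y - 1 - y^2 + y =-y^2 + 6*y - 5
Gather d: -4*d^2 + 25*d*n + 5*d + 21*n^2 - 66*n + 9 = -4*d^2 + d*(25*n + 5) + 21*n^2 - 66*n + 9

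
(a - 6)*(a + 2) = a^2 - 4*a - 12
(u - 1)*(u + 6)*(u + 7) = u^3 + 12*u^2 + 29*u - 42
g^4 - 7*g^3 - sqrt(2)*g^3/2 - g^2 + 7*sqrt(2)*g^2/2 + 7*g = g*(g - 7)*(g - sqrt(2))*(g + sqrt(2)/2)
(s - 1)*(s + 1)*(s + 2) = s^3 + 2*s^2 - s - 2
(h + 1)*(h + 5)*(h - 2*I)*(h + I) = h^4 + 6*h^3 - I*h^3 + 7*h^2 - 6*I*h^2 + 12*h - 5*I*h + 10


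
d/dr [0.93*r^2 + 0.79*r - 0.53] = 1.86*r + 0.79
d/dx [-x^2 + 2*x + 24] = 2 - 2*x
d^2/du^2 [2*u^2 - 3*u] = 4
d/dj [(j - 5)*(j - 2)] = 2*j - 7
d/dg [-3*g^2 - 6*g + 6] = -6*g - 6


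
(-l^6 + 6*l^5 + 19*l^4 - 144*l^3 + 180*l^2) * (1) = -l^6 + 6*l^5 + 19*l^4 - 144*l^3 + 180*l^2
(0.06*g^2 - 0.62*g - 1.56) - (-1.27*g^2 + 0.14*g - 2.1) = 1.33*g^2 - 0.76*g + 0.54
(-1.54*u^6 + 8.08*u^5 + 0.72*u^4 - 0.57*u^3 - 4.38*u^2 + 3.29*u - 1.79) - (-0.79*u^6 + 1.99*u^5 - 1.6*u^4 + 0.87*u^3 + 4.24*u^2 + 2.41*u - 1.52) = -0.75*u^6 + 6.09*u^5 + 2.32*u^4 - 1.44*u^3 - 8.62*u^2 + 0.88*u - 0.27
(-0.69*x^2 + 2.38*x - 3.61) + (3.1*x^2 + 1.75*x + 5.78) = 2.41*x^2 + 4.13*x + 2.17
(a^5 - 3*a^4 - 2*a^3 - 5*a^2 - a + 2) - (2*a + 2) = a^5 - 3*a^4 - 2*a^3 - 5*a^2 - 3*a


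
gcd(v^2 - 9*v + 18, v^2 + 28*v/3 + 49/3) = 1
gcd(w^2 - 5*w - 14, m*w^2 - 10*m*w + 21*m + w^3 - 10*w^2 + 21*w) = w - 7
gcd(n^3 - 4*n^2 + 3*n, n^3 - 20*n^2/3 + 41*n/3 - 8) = n^2 - 4*n + 3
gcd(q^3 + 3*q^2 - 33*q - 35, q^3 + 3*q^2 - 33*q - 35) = q^3 + 3*q^2 - 33*q - 35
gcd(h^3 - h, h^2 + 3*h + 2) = h + 1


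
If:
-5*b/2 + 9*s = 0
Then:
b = 18*s/5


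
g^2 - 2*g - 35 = (g - 7)*(g + 5)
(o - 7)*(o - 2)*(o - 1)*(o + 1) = o^4 - 9*o^3 + 13*o^2 + 9*o - 14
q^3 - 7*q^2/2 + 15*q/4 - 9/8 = (q - 3/2)^2*(q - 1/2)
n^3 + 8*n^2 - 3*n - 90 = (n - 3)*(n + 5)*(n + 6)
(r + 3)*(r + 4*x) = r^2 + 4*r*x + 3*r + 12*x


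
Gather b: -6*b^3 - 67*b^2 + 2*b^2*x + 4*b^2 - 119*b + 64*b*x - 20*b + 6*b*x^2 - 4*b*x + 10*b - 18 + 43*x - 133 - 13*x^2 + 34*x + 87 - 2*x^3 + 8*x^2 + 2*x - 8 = -6*b^3 + b^2*(2*x - 63) + b*(6*x^2 + 60*x - 129) - 2*x^3 - 5*x^2 + 79*x - 72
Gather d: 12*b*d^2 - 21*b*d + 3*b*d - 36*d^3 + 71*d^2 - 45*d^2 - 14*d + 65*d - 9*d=-36*d^3 + d^2*(12*b + 26) + d*(42 - 18*b)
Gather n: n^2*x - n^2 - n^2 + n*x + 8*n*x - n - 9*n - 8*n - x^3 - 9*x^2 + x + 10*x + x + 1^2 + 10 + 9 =n^2*(x - 2) + n*(9*x - 18) - x^3 - 9*x^2 + 12*x + 20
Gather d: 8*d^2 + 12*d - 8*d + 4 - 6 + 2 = 8*d^2 + 4*d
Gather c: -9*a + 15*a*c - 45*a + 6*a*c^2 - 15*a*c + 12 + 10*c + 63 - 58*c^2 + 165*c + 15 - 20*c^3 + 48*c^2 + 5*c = -54*a - 20*c^3 + c^2*(6*a - 10) + 180*c + 90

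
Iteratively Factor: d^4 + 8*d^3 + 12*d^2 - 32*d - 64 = (d + 4)*(d^3 + 4*d^2 - 4*d - 16) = (d + 4)^2*(d^2 - 4) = (d + 2)*(d + 4)^2*(d - 2)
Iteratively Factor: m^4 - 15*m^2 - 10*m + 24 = (m + 3)*(m^3 - 3*m^2 - 6*m + 8) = (m + 2)*(m + 3)*(m^2 - 5*m + 4) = (m - 4)*(m + 2)*(m + 3)*(m - 1)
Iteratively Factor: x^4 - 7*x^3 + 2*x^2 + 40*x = (x - 5)*(x^3 - 2*x^2 - 8*x) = x*(x - 5)*(x^2 - 2*x - 8) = x*(x - 5)*(x + 2)*(x - 4)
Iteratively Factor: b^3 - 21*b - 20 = (b + 1)*(b^2 - b - 20) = (b - 5)*(b + 1)*(b + 4)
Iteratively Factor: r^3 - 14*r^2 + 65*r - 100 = (r - 5)*(r^2 - 9*r + 20) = (r - 5)*(r - 4)*(r - 5)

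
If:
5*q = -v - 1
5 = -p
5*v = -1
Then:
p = -5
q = -4/25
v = -1/5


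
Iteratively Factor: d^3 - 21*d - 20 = (d + 4)*(d^2 - 4*d - 5) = (d + 1)*(d + 4)*(d - 5)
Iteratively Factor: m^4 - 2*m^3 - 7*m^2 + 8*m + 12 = (m + 1)*(m^3 - 3*m^2 - 4*m + 12) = (m - 2)*(m + 1)*(m^2 - m - 6) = (m - 3)*(m - 2)*(m + 1)*(m + 2)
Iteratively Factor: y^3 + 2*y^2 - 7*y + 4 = (y - 1)*(y^2 + 3*y - 4) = (y - 1)*(y + 4)*(y - 1)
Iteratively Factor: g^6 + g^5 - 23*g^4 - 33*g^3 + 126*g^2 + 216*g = (g)*(g^5 + g^4 - 23*g^3 - 33*g^2 + 126*g + 216) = g*(g + 2)*(g^4 - g^3 - 21*g^2 + 9*g + 108) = g*(g + 2)*(g + 3)*(g^3 - 4*g^2 - 9*g + 36) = g*(g + 2)*(g + 3)^2*(g^2 - 7*g + 12) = g*(g - 3)*(g + 2)*(g + 3)^2*(g - 4)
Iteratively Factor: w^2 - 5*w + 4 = (w - 4)*(w - 1)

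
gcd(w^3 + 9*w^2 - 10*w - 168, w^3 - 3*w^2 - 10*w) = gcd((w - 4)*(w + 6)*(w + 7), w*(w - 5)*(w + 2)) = 1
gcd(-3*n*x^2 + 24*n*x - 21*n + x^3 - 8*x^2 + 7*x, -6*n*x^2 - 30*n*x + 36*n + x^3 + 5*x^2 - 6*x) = x - 1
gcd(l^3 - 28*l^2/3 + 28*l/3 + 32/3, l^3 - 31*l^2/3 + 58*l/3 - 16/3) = l^2 - 10*l + 16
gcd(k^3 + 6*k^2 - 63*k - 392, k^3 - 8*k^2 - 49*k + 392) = k^2 - k - 56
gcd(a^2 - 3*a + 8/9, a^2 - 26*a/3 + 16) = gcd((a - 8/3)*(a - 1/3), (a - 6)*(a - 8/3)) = a - 8/3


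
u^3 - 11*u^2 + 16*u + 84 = (u - 7)*(u - 6)*(u + 2)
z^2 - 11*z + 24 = (z - 8)*(z - 3)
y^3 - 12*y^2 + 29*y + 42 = (y - 7)*(y - 6)*(y + 1)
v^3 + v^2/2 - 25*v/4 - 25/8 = (v - 5/2)*(v + 1/2)*(v + 5/2)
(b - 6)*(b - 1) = b^2 - 7*b + 6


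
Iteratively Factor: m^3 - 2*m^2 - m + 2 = (m - 2)*(m^2 - 1) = (m - 2)*(m - 1)*(m + 1)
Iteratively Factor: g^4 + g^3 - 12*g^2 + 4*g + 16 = (g + 1)*(g^3 - 12*g + 16) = (g - 2)*(g + 1)*(g^2 + 2*g - 8) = (g - 2)*(g + 1)*(g + 4)*(g - 2)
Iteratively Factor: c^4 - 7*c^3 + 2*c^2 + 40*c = (c - 5)*(c^3 - 2*c^2 - 8*c) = (c - 5)*(c - 4)*(c^2 + 2*c) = (c - 5)*(c - 4)*(c + 2)*(c)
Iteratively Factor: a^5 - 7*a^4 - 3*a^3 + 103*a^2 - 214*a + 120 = (a - 2)*(a^4 - 5*a^3 - 13*a^2 + 77*a - 60) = (a - 3)*(a - 2)*(a^3 - 2*a^2 - 19*a + 20) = (a - 3)*(a - 2)*(a + 4)*(a^2 - 6*a + 5) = (a - 3)*(a - 2)*(a - 1)*(a + 4)*(a - 5)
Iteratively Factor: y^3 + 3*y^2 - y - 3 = (y + 3)*(y^2 - 1) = (y + 1)*(y + 3)*(y - 1)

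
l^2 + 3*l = l*(l + 3)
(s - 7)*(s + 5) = s^2 - 2*s - 35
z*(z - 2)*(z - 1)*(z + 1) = z^4 - 2*z^3 - z^2 + 2*z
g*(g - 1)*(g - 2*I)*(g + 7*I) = g^4 - g^3 + 5*I*g^3 + 14*g^2 - 5*I*g^2 - 14*g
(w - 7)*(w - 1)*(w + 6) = w^3 - 2*w^2 - 41*w + 42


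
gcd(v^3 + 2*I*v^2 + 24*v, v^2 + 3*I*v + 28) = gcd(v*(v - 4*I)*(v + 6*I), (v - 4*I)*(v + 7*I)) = v - 4*I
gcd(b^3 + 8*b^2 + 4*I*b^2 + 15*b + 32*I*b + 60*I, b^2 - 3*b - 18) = b + 3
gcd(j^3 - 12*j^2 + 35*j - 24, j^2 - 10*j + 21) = j - 3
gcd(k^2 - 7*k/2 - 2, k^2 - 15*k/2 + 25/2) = 1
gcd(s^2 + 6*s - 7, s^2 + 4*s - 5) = s - 1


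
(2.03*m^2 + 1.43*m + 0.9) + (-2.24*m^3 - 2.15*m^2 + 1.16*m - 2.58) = -2.24*m^3 - 0.12*m^2 + 2.59*m - 1.68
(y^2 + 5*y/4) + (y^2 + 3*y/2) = 2*y^2 + 11*y/4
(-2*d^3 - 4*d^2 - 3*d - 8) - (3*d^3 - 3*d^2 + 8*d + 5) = -5*d^3 - d^2 - 11*d - 13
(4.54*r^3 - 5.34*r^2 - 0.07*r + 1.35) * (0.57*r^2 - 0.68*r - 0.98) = 2.5878*r^5 - 6.131*r^4 - 0.8579*r^3 + 6.0503*r^2 - 0.8494*r - 1.323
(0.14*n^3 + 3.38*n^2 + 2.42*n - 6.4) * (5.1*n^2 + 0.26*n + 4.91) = 0.714*n^5 + 17.2744*n^4 + 13.9082*n^3 - 15.415*n^2 + 10.2182*n - 31.424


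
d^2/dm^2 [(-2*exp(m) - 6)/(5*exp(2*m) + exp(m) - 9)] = (-50*exp(4*m) - 590*exp(3*m) - 630*exp(2*m) - 1104*exp(m) - 216)*exp(m)/(125*exp(6*m) + 75*exp(5*m) - 660*exp(4*m) - 269*exp(3*m) + 1188*exp(2*m) + 243*exp(m) - 729)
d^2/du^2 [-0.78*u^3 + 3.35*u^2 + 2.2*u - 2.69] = 6.7 - 4.68*u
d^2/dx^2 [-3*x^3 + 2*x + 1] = -18*x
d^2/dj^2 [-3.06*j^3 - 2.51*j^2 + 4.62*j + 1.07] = -18.36*j - 5.02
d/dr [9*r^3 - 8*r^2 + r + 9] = 27*r^2 - 16*r + 1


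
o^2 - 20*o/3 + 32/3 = (o - 4)*(o - 8/3)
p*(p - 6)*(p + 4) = p^3 - 2*p^2 - 24*p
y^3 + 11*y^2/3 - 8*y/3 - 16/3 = (y - 4/3)*(y + 1)*(y + 4)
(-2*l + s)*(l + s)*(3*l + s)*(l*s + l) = -6*l^4*s - 6*l^4 - 5*l^3*s^2 - 5*l^3*s + 2*l^2*s^3 + 2*l^2*s^2 + l*s^4 + l*s^3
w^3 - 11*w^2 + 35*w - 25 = (w - 5)^2*(w - 1)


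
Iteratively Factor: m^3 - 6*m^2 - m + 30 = (m + 2)*(m^2 - 8*m + 15) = (m - 5)*(m + 2)*(m - 3)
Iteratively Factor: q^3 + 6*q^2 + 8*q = (q + 4)*(q^2 + 2*q) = q*(q + 4)*(q + 2)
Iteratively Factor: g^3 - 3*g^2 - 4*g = (g)*(g^2 - 3*g - 4) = g*(g + 1)*(g - 4)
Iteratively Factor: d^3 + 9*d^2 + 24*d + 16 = (d + 1)*(d^2 + 8*d + 16) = (d + 1)*(d + 4)*(d + 4)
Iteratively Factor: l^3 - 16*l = (l - 4)*(l^2 + 4*l) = l*(l - 4)*(l + 4)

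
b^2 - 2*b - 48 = (b - 8)*(b + 6)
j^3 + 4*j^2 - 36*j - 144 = (j - 6)*(j + 4)*(j + 6)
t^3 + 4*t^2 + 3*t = t*(t + 1)*(t + 3)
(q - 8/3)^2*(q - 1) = q^3 - 19*q^2/3 + 112*q/9 - 64/9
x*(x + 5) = x^2 + 5*x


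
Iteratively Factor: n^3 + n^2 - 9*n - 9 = (n + 3)*(n^2 - 2*n - 3) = (n + 1)*(n + 3)*(n - 3)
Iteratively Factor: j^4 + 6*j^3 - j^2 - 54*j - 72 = (j + 4)*(j^3 + 2*j^2 - 9*j - 18) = (j - 3)*(j + 4)*(j^2 + 5*j + 6) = (j - 3)*(j + 3)*(j + 4)*(j + 2)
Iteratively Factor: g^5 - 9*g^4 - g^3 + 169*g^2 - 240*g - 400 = (g - 4)*(g^4 - 5*g^3 - 21*g^2 + 85*g + 100) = (g - 5)*(g - 4)*(g^3 - 21*g - 20) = (g - 5)^2*(g - 4)*(g^2 + 5*g + 4) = (g - 5)^2*(g - 4)*(g + 4)*(g + 1)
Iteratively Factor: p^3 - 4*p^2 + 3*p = (p - 1)*(p^2 - 3*p) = (p - 3)*(p - 1)*(p)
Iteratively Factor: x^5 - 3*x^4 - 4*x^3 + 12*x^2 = (x - 2)*(x^4 - x^3 - 6*x^2) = (x - 3)*(x - 2)*(x^3 + 2*x^2) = x*(x - 3)*(x - 2)*(x^2 + 2*x) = x^2*(x - 3)*(x - 2)*(x + 2)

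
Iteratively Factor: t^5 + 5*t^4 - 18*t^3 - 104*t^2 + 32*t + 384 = (t + 4)*(t^4 + t^3 - 22*t^2 - 16*t + 96) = (t + 3)*(t + 4)*(t^3 - 2*t^2 - 16*t + 32) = (t - 2)*(t + 3)*(t + 4)*(t^2 - 16) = (t - 4)*(t - 2)*(t + 3)*(t + 4)*(t + 4)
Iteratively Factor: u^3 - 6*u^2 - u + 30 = (u - 5)*(u^2 - u - 6) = (u - 5)*(u + 2)*(u - 3)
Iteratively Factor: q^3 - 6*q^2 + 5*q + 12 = (q - 3)*(q^2 - 3*q - 4) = (q - 3)*(q + 1)*(q - 4)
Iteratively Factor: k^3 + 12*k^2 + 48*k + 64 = (k + 4)*(k^2 + 8*k + 16) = (k + 4)^2*(k + 4)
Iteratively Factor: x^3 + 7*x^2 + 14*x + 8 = (x + 4)*(x^2 + 3*x + 2) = (x + 1)*(x + 4)*(x + 2)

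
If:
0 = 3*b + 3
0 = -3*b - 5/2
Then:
No Solution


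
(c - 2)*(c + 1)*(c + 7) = c^3 + 6*c^2 - 9*c - 14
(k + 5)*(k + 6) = k^2 + 11*k + 30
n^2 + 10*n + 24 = (n + 4)*(n + 6)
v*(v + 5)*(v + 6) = v^3 + 11*v^2 + 30*v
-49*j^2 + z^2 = (-7*j + z)*(7*j + z)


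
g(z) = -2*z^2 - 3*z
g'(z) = -4*z - 3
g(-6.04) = -54.84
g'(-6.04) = 21.16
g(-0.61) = 1.09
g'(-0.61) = -0.56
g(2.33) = -17.85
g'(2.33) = -12.32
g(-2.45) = -4.66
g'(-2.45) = 6.80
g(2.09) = -15.01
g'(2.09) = -11.36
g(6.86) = -114.70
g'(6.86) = -30.44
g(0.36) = -1.34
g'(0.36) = -4.44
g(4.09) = -45.73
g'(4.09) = -19.36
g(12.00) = -324.00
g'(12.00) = -51.00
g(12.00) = -324.00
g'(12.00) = -51.00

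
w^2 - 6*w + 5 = (w - 5)*(w - 1)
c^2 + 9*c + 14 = (c + 2)*(c + 7)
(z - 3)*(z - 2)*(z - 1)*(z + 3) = z^4 - 3*z^3 - 7*z^2 + 27*z - 18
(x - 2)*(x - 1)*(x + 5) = x^3 + 2*x^2 - 13*x + 10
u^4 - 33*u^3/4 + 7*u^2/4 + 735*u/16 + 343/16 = (u - 7)*(u - 7/2)*(u + 1/2)*(u + 7/4)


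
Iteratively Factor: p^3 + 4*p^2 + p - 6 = (p - 1)*(p^2 + 5*p + 6) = (p - 1)*(p + 3)*(p + 2)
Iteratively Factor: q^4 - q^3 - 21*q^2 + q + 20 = (q - 1)*(q^3 - 21*q - 20) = (q - 1)*(q + 1)*(q^2 - q - 20) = (q - 5)*(q - 1)*(q + 1)*(q + 4)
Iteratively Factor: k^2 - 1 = (k + 1)*(k - 1)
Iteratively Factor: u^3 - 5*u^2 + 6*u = (u - 2)*(u^2 - 3*u) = (u - 3)*(u - 2)*(u)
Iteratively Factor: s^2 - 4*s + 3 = (s - 3)*(s - 1)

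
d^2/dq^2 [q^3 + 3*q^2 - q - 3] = 6*q + 6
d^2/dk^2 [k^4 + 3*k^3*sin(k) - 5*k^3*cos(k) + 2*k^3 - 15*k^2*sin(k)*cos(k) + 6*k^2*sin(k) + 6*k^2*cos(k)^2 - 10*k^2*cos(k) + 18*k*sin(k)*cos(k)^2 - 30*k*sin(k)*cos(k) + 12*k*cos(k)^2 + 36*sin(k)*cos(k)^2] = -3*k^3*sin(k) + 5*k^3*cos(k) + 24*k^2*sin(k) + 30*k^2*sin(2*k) + 28*k^2*cos(k) - 12*k^2*cos(2*k) + 12*k^2 + 107*k*sin(k)/2 + 36*k*sin(2*k) - 81*k*sin(3*k)/2 - 6*k*cos(k) - 84*k*cos(2*k) + 12*k + 3*sin(k) - 39*sin(2*k) - 81*sin(3*k) - 11*cos(k) - 54*cos(2*k) + 27*cos(3*k) + 6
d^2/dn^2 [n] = 0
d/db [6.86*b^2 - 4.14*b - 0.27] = 13.72*b - 4.14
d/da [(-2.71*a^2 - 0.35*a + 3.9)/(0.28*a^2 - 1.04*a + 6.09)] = (2.9164*a^2 - 35.1918*a + 1.9245)/(0.0784*a^4 - 0.5824*a^3 + 4.492*a^2 - 12.6672*a + 37.0881)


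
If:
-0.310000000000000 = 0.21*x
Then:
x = -1.48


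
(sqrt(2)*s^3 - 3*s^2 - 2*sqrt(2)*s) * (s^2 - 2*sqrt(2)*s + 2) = sqrt(2)*s^5 - 7*s^4 + 6*sqrt(2)*s^3 + 2*s^2 - 4*sqrt(2)*s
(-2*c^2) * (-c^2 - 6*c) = 2*c^4 + 12*c^3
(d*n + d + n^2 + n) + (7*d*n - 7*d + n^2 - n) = 8*d*n - 6*d + 2*n^2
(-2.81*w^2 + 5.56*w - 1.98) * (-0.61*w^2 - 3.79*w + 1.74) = 1.7141*w^4 + 7.2583*w^3 - 24.754*w^2 + 17.1786*w - 3.4452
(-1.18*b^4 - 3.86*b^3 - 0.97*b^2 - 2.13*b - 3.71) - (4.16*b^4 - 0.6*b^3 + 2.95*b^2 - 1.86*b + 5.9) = -5.34*b^4 - 3.26*b^3 - 3.92*b^2 - 0.27*b - 9.61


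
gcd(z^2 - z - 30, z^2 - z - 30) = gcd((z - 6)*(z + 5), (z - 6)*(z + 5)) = z^2 - z - 30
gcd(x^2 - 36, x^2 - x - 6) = 1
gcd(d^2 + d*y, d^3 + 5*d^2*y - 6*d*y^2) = d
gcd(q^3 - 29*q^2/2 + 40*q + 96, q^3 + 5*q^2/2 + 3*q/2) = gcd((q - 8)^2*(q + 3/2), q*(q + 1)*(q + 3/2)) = q + 3/2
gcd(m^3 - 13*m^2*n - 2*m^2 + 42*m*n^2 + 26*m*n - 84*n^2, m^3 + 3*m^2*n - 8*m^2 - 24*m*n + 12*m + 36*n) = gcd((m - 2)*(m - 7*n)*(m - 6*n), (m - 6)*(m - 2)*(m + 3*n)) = m - 2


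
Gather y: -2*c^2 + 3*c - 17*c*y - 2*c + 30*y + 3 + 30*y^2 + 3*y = -2*c^2 + c + 30*y^2 + y*(33 - 17*c) + 3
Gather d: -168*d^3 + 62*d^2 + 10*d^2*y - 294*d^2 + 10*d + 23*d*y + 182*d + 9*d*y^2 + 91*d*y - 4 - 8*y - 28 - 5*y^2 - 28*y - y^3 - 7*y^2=-168*d^3 + d^2*(10*y - 232) + d*(9*y^2 + 114*y + 192) - y^3 - 12*y^2 - 36*y - 32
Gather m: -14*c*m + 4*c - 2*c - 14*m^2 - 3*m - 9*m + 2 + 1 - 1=2*c - 14*m^2 + m*(-14*c - 12) + 2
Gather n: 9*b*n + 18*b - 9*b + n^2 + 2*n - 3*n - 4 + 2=9*b + n^2 + n*(9*b - 1) - 2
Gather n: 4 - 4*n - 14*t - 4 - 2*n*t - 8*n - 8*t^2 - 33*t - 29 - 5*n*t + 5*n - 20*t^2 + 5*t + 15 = n*(-7*t - 7) - 28*t^2 - 42*t - 14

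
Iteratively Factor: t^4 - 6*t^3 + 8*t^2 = (t - 4)*(t^3 - 2*t^2) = t*(t - 4)*(t^2 - 2*t) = t*(t - 4)*(t - 2)*(t)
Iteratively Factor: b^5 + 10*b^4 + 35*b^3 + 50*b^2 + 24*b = (b + 4)*(b^4 + 6*b^3 + 11*b^2 + 6*b) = (b + 3)*(b + 4)*(b^3 + 3*b^2 + 2*b) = b*(b + 3)*(b + 4)*(b^2 + 3*b + 2) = b*(b + 2)*(b + 3)*(b + 4)*(b + 1)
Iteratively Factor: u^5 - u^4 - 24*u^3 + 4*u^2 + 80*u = (u - 5)*(u^4 + 4*u^3 - 4*u^2 - 16*u) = (u - 5)*(u + 4)*(u^3 - 4*u) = (u - 5)*(u - 2)*(u + 4)*(u^2 + 2*u) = (u - 5)*(u - 2)*(u + 2)*(u + 4)*(u)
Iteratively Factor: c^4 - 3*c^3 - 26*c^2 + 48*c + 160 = (c - 5)*(c^3 + 2*c^2 - 16*c - 32) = (c - 5)*(c - 4)*(c^2 + 6*c + 8) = (c - 5)*(c - 4)*(c + 2)*(c + 4)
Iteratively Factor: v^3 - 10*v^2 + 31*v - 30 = (v - 5)*(v^2 - 5*v + 6) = (v - 5)*(v - 2)*(v - 3)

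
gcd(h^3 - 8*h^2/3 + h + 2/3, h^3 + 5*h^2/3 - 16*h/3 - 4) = h - 2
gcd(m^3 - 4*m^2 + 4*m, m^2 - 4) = m - 2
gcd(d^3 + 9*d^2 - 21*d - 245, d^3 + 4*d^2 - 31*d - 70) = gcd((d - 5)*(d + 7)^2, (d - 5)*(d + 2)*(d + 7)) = d^2 + 2*d - 35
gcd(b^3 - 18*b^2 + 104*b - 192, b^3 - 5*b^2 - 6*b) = b - 6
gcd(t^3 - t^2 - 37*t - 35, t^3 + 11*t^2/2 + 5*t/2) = t + 5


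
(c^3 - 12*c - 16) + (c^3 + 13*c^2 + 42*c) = 2*c^3 + 13*c^2 + 30*c - 16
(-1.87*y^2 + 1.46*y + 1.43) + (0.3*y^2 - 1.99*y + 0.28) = -1.57*y^2 - 0.53*y + 1.71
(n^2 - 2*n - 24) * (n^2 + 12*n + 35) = n^4 + 10*n^3 - 13*n^2 - 358*n - 840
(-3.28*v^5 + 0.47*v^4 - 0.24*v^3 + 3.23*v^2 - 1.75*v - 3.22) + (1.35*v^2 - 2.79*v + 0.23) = -3.28*v^5 + 0.47*v^4 - 0.24*v^3 + 4.58*v^2 - 4.54*v - 2.99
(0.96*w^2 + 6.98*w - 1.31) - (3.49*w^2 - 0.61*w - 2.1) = -2.53*w^2 + 7.59*w + 0.79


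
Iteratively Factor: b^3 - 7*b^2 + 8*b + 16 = (b - 4)*(b^2 - 3*b - 4) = (b - 4)^2*(b + 1)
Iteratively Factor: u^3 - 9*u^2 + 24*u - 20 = (u - 5)*(u^2 - 4*u + 4) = (u - 5)*(u - 2)*(u - 2)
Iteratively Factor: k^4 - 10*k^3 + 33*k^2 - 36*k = (k - 3)*(k^3 - 7*k^2 + 12*k) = (k - 4)*(k - 3)*(k^2 - 3*k) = k*(k - 4)*(k - 3)*(k - 3)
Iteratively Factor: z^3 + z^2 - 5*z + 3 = (z - 1)*(z^2 + 2*z - 3) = (z - 1)*(z + 3)*(z - 1)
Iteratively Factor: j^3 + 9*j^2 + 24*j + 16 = (j + 1)*(j^2 + 8*j + 16) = (j + 1)*(j + 4)*(j + 4)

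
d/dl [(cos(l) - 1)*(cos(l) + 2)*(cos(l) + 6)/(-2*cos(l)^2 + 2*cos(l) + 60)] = (cos(l)^4 - 2*cos(l)^3 - 101*cos(l)^2 - 396*cos(l) - 132)*sin(l)/(2*(cos(l) - 6)^2*(cos(l) + 5)^2)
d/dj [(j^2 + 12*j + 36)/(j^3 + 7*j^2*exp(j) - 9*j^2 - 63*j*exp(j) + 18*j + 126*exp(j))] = (2*(j + 6)*(j^3 + 7*j^2*exp(j) - 9*j^2 - 63*j*exp(j) + 18*j + 126*exp(j)) - (j^2 + 12*j + 36)*(7*j^2*exp(j) + 3*j^2 - 49*j*exp(j) - 18*j + 63*exp(j) + 18))/(j^3 + 7*j^2*exp(j) - 9*j^2 - 63*j*exp(j) + 18*j + 126*exp(j))^2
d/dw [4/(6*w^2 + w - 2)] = 4*(-12*w - 1)/(6*w^2 + w - 2)^2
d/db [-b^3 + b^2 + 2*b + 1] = -3*b^2 + 2*b + 2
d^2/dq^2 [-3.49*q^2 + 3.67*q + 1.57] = -6.98000000000000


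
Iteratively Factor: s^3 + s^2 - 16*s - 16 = (s + 1)*(s^2 - 16) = (s + 1)*(s + 4)*(s - 4)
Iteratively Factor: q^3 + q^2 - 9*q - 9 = (q - 3)*(q^2 + 4*q + 3) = (q - 3)*(q + 3)*(q + 1)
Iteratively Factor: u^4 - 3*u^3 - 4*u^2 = (u)*(u^3 - 3*u^2 - 4*u) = u*(u + 1)*(u^2 - 4*u) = u^2*(u + 1)*(u - 4)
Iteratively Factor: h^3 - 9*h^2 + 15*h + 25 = (h - 5)*(h^2 - 4*h - 5) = (h - 5)^2*(h + 1)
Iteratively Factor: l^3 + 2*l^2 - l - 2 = (l + 1)*(l^2 + l - 2) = (l - 1)*(l + 1)*(l + 2)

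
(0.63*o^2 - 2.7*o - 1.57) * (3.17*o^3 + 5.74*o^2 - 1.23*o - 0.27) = 1.9971*o^5 - 4.9428*o^4 - 21.2498*o^3 - 5.8609*o^2 + 2.6601*o + 0.4239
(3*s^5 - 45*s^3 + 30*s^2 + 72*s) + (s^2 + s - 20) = 3*s^5 - 45*s^3 + 31*s^2 + 73*s - 20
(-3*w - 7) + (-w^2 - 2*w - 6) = -w^2 - 5*w - 13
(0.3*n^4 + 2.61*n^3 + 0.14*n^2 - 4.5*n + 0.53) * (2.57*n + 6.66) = 0.771*n^5 + 8.7057*n^4 + 17.7424*n^3 - 10.6326*n^2 - 28.6079*n + 3.5298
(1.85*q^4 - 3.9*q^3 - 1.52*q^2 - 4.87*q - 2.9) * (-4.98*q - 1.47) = -9.213*q^5 + 16.7025*q^4 + 13.3026*q^3 + 26.487*q^2 + 21.6009*q + 4.263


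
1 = 1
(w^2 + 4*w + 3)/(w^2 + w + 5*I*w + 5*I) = (w + 3)/(w + 5*I)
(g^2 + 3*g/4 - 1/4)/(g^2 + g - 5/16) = 4*(g + 1)/(4*g + 5)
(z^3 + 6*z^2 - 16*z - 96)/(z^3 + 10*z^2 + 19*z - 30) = (z^2 - 16)/(z^2 + 4*z - 5)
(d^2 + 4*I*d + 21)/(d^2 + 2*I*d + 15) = (d + 7*I)/(d + 5*I)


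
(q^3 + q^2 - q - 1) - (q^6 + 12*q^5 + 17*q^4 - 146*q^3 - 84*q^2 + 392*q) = -q^6 - 12*q^5 - 17*q^4 + 147*q^3 + 85*q^2 - 393*q - 1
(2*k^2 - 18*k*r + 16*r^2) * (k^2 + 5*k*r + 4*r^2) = 2*k^4 - 8*k^3*r - 66*k^2*r^2 + 8*k*r^3 + 64*r^4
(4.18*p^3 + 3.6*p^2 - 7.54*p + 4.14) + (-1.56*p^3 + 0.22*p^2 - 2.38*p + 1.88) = 2.62*p^3 + 3.82*p^2 - 9.92*p + 6.02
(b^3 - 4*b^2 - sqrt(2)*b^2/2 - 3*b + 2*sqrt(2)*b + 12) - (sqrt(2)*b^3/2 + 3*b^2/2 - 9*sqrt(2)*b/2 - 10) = -sqrt(2)*b^3/2 + b^3 - 11*b^2/2 - sqrt(2)*b^2/2 - 3*b + 13*sqrt(2)*b/2 + 22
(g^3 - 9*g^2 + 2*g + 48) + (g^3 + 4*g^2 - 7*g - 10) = 2*g^3 - 5*g^2 - 5*g + 38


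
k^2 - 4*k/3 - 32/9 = (k - 8/3)*(k + 4/3)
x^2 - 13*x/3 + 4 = (x - 3)*(x - 4/3)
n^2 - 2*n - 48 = (n - 8)*(n + 6)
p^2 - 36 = (p - 6)*(p + 6)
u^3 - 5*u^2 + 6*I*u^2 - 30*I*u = u*(u - 5)*(u + 6*I)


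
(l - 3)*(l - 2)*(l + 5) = l^3 - 19*l + 30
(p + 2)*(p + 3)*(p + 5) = p^3 + 10*p^2 + 31*p + 30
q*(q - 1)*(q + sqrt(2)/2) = q^3 - q^2 + sqrt(2)*q^2/2 - sqrt(2)*q/2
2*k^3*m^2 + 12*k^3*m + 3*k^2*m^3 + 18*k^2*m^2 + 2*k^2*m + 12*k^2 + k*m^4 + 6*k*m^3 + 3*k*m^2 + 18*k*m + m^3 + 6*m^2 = (k + m)*(2*k + m)*(m + 6)*(k*m + 1)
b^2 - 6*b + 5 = (b - 5)*(b - 1)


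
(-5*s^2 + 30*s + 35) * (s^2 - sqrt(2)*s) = -5*s^4 + 5*sqrt(2)*s^3 + 30*s^3 - 30*sqrt(2)*s^2 + 35*s^2 - 35*sqrt(2)*s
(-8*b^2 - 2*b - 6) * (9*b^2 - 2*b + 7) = -72*b^4 - 2*b^3 - 106*b^2 - 2*b - 42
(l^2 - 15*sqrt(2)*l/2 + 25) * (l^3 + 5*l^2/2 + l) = l^5 - 15*sqrt(2)*l^4/2 + 5*l^4/2 - 75*sqrt(2)*l^3/4 + 26*l^3 - 15*sqrt(2)*l^2/2 + 125*l^2/2 + 25*l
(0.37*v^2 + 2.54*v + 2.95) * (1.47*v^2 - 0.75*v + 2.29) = 0.5439*v^4 + 3.4563*v^3 + 3.2788*v^2 + 3.6041*v + 6.7555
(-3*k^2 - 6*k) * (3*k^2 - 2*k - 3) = -9*k^4 - 12*k^3 + 21*k^2 + 18*k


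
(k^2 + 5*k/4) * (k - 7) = k^3 - 23*k^2/4 - 35*k/4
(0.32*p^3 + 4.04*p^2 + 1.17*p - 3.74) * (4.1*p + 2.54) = 1.312*p^4 + 17.3768*p^3 + 15.0586*p^2 - 12.3622*p - 9.4996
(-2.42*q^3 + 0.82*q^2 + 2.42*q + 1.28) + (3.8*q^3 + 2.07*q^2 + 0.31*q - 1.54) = 1.38*q^3 + 2.89*q^2 + 2.73*q - 0.26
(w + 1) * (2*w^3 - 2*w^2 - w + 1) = 2*w^4 - 3*w^2 + 1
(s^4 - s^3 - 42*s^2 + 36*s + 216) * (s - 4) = s^5 - 5*s^4 - 38*s^3 + 204*s^2 + 72*s - 864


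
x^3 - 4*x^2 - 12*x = x*(x - 6)*(x + 2)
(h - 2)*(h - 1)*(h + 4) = h^3 + h^2 - 10*h + 8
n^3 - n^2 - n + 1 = (n - 1)^2*(n + 1)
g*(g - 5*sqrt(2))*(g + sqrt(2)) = g^3 - 4*sqrt(2)*g^2 - 10*g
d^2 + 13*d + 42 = (d + 6)*(d + 7)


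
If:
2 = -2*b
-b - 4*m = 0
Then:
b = -1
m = 1/4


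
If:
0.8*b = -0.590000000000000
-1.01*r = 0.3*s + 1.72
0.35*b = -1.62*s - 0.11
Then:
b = -0.74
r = -1.73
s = 0.09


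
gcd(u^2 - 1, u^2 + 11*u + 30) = 1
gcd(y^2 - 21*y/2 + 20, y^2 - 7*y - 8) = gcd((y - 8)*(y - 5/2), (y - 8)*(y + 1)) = y - 8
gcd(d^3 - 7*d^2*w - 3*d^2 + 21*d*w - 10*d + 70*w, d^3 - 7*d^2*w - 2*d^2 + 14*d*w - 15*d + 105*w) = -d^2 + 7*d*w + 5*d - 35*w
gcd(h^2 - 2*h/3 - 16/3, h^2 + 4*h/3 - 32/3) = h - 8/3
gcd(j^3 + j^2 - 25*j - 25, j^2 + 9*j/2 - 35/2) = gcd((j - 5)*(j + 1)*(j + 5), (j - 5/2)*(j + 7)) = 1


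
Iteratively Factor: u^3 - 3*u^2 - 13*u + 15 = (u - 5)*(u^2 + 2*u - 3) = (u - 5)*(u + 3)*(u - 1)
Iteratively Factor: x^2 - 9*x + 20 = (x - 4)*(x - 5)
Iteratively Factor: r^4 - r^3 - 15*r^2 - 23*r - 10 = (r + 2)*(r^3 - 3*r^2 - 9*r - 5) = (r - 5)*(r + 2)*(r^2 + 2*r + 1) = (r - 5)*(r + 1)*(r + 2)*(r + 1)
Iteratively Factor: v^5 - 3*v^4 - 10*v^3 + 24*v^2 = (v)*(v^4 - 3*v^3 - 10*v^2 + 24*v) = v*(v - 2)*(v^3 - v^2 - 12*v) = v*(v - 4)*(v - 2)*(v^2 + 3*v) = v*(v - 4)*(v - 2)*(v + 3)*(v)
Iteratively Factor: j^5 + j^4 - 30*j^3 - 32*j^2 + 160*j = (j + 4)*(j^4 - 3*j^3 - 18*j^2 + 40*j) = (j - 5)*(j + 4)*(j^3 + 2*j^2 - 8*j) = j*(j - 5)*(j + 4)*(j^2 + 2*j - 8) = j*(j - 5)*(j - 2)*(j + 4)*(j + 4)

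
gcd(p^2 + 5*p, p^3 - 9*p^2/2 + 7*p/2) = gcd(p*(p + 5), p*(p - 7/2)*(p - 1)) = p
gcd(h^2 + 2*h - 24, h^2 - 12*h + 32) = h - 4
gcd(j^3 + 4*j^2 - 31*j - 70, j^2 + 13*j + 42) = j + 7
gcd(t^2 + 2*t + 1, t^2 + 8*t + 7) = t + 1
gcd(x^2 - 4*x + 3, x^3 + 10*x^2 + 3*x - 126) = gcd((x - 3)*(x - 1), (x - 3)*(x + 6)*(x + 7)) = x - 3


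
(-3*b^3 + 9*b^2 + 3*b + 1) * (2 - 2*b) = 6*b^4 - 24*b^3 + 12*b^2 + 4*b + 2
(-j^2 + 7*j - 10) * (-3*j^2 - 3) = 3*j^4 - 21*j^3 + 33*j^2 - 21*j + 30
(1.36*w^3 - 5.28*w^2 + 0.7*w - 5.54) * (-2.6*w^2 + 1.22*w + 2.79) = -3.536*w^5 + 15.3872*w^4 - 4.4672*w^3 + 0.526799999999998*w^2 - 4.8058*w - 15.4566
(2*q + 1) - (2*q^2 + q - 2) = -2*q^2 + q + 3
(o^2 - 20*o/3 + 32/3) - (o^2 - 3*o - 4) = 44/3 - 11*o/3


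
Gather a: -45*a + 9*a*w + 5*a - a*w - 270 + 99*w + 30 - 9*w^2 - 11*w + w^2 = a*(8*w - 40) - 8*w^2 + 88*w - 240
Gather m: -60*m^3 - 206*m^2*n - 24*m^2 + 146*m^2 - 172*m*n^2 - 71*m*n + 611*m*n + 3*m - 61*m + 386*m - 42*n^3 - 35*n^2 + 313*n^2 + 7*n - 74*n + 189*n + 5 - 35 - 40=-60*m^3 + m^2*(122 - 206*n) + m*(-172*n^2 + 540*n + 328) - 42*n^3 + 278*n^2 + 122*n - 70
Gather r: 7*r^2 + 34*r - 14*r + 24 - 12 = 7*r^2 + 20*r + 12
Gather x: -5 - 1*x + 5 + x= 0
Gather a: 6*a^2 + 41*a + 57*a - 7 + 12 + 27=6*a^2 + 98*a + 32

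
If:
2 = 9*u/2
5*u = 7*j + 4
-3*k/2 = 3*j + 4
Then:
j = -16/63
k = -136/63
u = 4/9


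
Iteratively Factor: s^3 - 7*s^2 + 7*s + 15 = (s + 1)*(s^2 - 8*s + 15) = (s - 5)*(s + 1)*(s - 3)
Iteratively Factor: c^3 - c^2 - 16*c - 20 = (c + 2)*(c^2 - 3*c - 10) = (c - 5)*(c + 2)*(c + 2)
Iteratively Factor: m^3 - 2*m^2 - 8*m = (m)*(m^2 - 2*m - 8) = m*(m - 4)*(m + 2)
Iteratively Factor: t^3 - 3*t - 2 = (t + 1)*(t^2 - t - 2) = (t + 1)^2*(t - 2)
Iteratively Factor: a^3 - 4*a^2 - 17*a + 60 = (a - 3)*(a^2 - a - 20) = (a - 5)*(a - 3)*(a + 4)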